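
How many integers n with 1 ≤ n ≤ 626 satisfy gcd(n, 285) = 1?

316

Prime factors of 285: 3, 5, 19. Count integers ≤ 626 divisible by none of them.
By inclusion–exclusion: 626 − ⌊626/3⌋ − ⌊626/5⌋ − ⌊626/19⌋ + ⌊626/15⌋ + ⌊626/57⌋ + ⌊626/95⌋ − ⌊626/285⌋ = 316.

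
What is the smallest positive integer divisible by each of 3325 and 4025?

76475

3325 = 5² · 7 · 19; 4025 = 5² · 7 · 23
max exponents: 5² · 7 · 19 · 23 = 76475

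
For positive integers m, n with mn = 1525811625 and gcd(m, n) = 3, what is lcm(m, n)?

508603875

For any two positive integers, gcd × lcm equals their product. Hence lcm = 1525811625 / 3 = 508603875.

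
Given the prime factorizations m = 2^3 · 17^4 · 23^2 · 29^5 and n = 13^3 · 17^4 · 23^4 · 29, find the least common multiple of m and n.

8425914792560559126664

max exponent per prime: 2^3 · 13^3 · 17^4 · 23^4 · 29^5 = 8425914792560559126664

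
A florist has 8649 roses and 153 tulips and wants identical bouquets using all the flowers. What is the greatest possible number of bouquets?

8649 = 3² · 31²
153 = 3² · 17
Common: 3² = 9

9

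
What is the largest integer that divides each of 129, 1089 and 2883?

3

129 = 3 · 43; 1089 = 3² · 11²; 2883 = 3 · 31²
gcd takes min exponent of each prime: 3 = 3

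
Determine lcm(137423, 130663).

1381238573

137423 = 11 · 13 · 31²; 130663 = 13 · 19 · 23²
max exponents: 11 · 13 · 19 · 23² · 31² = 1381238573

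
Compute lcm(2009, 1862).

76342

2009 = 7² · 41; 1862 = 2 · 7² · 19
max exponents: 2 · 7² · 19 · 41 = 76342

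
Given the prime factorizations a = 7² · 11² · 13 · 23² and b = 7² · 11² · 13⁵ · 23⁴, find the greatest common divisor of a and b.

min exponent per shared prime: 7² · 11² · 13 · 23² = 40773733

40773733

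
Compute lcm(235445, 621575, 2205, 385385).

235445 = 5 · 7² · 31²; 621575 = 5² · 23² · 47; 2205 = 3² · 5 · 7²; 385385 = 5 · 7² · 11² · 13
lcm takes max exponent of each prime: 3² · 5² · 7² · 11² · 13 · 23² · 31² · 47 = 414366119642475

414366119642475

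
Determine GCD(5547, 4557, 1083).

5547 = 3 · 43²; 4557 = 3 · 7² · 31; 1083 = 3 · 19²
gcd takes min exponent of each prime: 3 = 3

3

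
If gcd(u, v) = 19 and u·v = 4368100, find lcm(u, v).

For any two positive integers, gcd × lcm equals their product. Hence lcm = 4368100 / 19 = 229900.

229900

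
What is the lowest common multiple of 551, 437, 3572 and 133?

16677668

551 = 19 · 29; 437 = 19 · 23; 3572 = 2² · 19 · 47; 133 = 7 · 19
lcm takes max exponent of each prime: 2² · 7 · 19 · 23 · 29 · 47 = 16677668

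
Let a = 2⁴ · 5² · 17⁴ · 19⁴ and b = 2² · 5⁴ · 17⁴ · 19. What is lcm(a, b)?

108845402410000

max exponent per prime: 2⁴ · 5⁴ · 17⁴ · 19⁴ = 108845402410000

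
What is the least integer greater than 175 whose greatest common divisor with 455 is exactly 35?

gcd(m, 455) = 35 forces 35 | m; write m = 35s. Then gcd(35s, 35·13) = 35·gcd(s, 13), so need gcd(s, 13) = 1.
35s > 175 gives s ≥ 6. The least s ≥ 6 coprime to 13 is 6, so m = 35·6 = 210.

210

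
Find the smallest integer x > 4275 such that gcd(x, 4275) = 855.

5130

gcd(x, 4275) = 855 forces 855 | x; write x = 855s. Then gcd(855s, 855·5) = 855·gcd(s, 5), so need gcd(s, 5) = 1.
855s > 4275 gives s ≥ 6. The least s ≥ 6 coprime to 5 is 6, so x = 855·6 = 5130.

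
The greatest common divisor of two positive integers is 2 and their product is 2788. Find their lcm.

Since gcd(a,b)·lcm(a,b) = ab, lcm = 2788/2 = 1394.

1394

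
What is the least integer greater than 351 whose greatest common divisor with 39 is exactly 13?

364

Multiples of 13 above 351: 13·28, 13·29, … . Need the cofactor coprime to 39/13 = 3.
Checking s = 28, 29, … the first with gcd(s, 3) = 1 is s = 28, giving 364.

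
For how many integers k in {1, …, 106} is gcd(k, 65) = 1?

78

Prime factors of 65: 5, 13. Count integers ≤ 106 divisible by none of them.
By inclusion–exclusion: 106 − ⌊106/5⌋ − ⌊106/13⌋ + ⌊106/65⌋ = 78.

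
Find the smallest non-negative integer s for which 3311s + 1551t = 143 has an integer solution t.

gcd(3311, 1551) = 11 (Euclid: 3311 = 2·1551 + 209; 1551 = 7·209 + 88; 209 = 2·88 + 33; 88 = 2·33 + 22; 33 = 1·22 + 11; 22 = 2·11 + 0), and 11 | 143.
Extended Euclid: 3311·(52) + 1551·(-111) = 11. Scale by 13: s₀ = 676.
General solution s = s₀ + 141k; reducing mod 141 gives s = 112 (and t = -239).

112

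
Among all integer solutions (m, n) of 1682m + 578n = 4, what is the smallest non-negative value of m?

Euclid: 1682 = 2·578 + 526; 578 = 1·526 + 52; 526 = 10·52 + 6; 52 = 8·6 + 4; 6 = 1·4 + 2; 4 = 2·2 + 0 → gcd = 2; 4 = 2·2.
Back-substitution yields 1682·(100) + 578·(-291) = 2, so one solution is m = 100·2 = 200, n = -291·2 = -582.
Solutions in m differ by 578/2 = 289; the one in [0, 289) is 200 mod 289 = 200.

200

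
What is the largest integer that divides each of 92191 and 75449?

11

92191 = 11 · 17² · 29
75449 = 11 · 19³
Common: 11 = 11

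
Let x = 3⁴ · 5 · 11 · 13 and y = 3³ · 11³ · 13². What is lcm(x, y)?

91100295

max exponent per prime: 3⁴ · 5 · 11³ · 13² = 91100295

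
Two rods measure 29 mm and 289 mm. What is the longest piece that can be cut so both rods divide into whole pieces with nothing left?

1

29 = 29
289 = 17²
Common: 1 = 1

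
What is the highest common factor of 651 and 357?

21

Euclid: 651 = 1·357 + 294; 357 = 1·294 + 63; 294 = 4·63 + 42; 63 = 1·42 + 21; 42 = 2·21 + 0. Last nonzero remainder: 21.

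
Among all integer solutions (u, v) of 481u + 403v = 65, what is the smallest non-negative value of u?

Euclid: 481 = 1·403 + 78; 403 = 5·78 + 13; 78 = 6·13 + 0 → gcd = 13; 65 = 13·5.
Back-substitution yields 481·(-5) + 403·(6) = 13, so one solution is u = -5·5 = -25, v = 6·5 = 30.
Solutions in u differ by 403/13 = 31; the one in [0, 31) is -25 mod 31 = 6.

6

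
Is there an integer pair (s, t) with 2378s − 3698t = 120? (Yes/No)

By Bézout, 2378s − 3698t = 120 has integer solutions iff gcd(2378, 3698) | 120.
Euclid: 3698 = 1·2378 + 1320; 2378 = 1·1320 + 1058; 1320 = 1·1058 + 262; 1058 = 4·262 + 10; 262 = 26·10 + 2; 10 = 5·2 + 0. gcd = 2; 120 mod 2 = 0. Yes.

Yes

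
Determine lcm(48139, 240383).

48139 = 7 · 13 · 23²; 240383 = 11 · 13 · 41²
max exponents: 7 · 11 · 13 · 23² · 41² = 890138249

890138249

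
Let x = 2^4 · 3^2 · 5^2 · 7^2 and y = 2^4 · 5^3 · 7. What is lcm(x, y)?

max exponent per prime: 2^4 · 3^2 · 5^3 · 7^2 = 882000

882000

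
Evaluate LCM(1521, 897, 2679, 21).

218678733

lcm(1521, 897) = 1521·897/gcd = 1364337/39 = 34983
lcm(34983, 2679) = 34983·2679/gcd = 93719457/3 = 31239819
lcm(31239819, 21) = 31239819·21/gcd = 656036199/3 = 218678733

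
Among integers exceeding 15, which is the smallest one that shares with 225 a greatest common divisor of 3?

gcd(k, 225) = 3 forces 3 | k; write k = 3s. Then gcd(3s, 3·75) = 3·gcd(s, 75), so need gcd(s, 75) = 1.
3s > 15 gives s ≥ 6. The least s ≥ 6 coprime to 75 is 7, so k = 3·7 = 21.

21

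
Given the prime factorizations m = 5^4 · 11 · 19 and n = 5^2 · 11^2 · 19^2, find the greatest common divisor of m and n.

5225

min exponent per shared prime: 5^2 · 11 · 19 = 5225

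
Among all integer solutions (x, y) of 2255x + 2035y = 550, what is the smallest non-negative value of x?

gcd(2255, 2035) = 55 (Euclid: 2255 = 1·2035 + 220; 2035 = 9·220 + 55; 220 = 4·55 + 0), and 55 | 550.
Extended Euclid: 2255·(-9) + 2035·(10) = 55. Scale by 10: x₀ = -90.
General solution x = x₀ + 37t; reducing mod 37 gives x = 21 (and y = -23).

21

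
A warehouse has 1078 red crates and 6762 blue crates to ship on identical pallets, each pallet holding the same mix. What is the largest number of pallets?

98

1078 = 2 · 7² · 11
6762 = 2 · 3 · 7² · 23
Common: 2 · 7² = 98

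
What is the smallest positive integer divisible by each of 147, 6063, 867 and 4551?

147 = 3 · 7²; 6063 = 3 · 43 · 47; 867 = 3 · 17²; 4551 = 3 · 37 · 41
lcm takes max exponent of each prime: 3 · 7² · 17² · 37 · 41 · 43 · 47 = 130246802931

130246802931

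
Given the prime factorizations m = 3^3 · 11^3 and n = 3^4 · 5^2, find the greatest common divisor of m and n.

27

min exponent per shared prime: 3^3 = 27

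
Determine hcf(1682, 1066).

2

Euclid: 1682 = 1·1066 + 616; 1066 = 1·616 + 450; 616 = 1·450 + 166; 450 = 2·166 + 118; 166 = 1·118 + 48; 118 = 2·48 + 22; 48 = 2·22 + 4; 22 = 5·4 + 2; 4 = 2·2 + 0. Last nonzero remainder: 2.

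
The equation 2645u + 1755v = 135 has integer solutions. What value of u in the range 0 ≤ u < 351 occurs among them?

81

gcd(2645, 1755) = 5 (Euclid: 2645 = 1·1755 + 890; 1755 = 1·890 + 865; 890 = 1·865 + 25; 865 = 34·25 + 15; 25 = 1·15 + 10; 15 = 1·10 + 5; 10 = 2·5 + 0), and 5 | 135.
Extended Euclid: 2645·(-140) + 1755·(211) = 5. Scale by 27: u₀ = -3780.
General solution u = u₀ + 351t; reducing mod 351 gives u = 81 (and v = -122).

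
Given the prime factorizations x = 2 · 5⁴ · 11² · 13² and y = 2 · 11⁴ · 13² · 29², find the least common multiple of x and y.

2601138361250

max exponent per prime: 2 · 5⁴ · 11⁴ · 13² · 29² = 2601138361250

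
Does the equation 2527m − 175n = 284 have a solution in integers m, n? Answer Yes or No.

No

By Bézout, 2527m − 175n = 284 has integer solutions iff gcd(2527, 175) | 284.
Euclid: 2527 = 14·175 + 77; 175 = 2·77 + 21; 77 = 3·21 + 14; 21 = 1·14 + 7; 14 = 2·7 + 0. gcd = 7; 284 mod 7 = 4. No.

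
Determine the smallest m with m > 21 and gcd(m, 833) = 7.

28

gcd(m, 833) = 7 forces 7 | m; write m = 7s. Then gcd(7s, 7·119) = 7·gcd(s, 119), so need gcd(s, 119) = 1.
7s > 21 gives s ≥ 4. The least s ≥ 4 coprime to 119 is 4, so m = 7·4 = 28.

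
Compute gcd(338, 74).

2

Euclid: 338 = 4·74 + 42; 74 = 1·42 + 32; 42 = 1·32 + 10; 32 = 3·10 + 2; 10 = 5·2 + 0. Last nonzero remainder: 2.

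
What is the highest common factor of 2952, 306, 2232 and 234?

18

2952 = 2³ · 3² · 41; 306 = 2 · 3² · 17; 2232 = 2³ · 3² · 31; 234 = 2 · 3² · 13
gcd takes min exponent of each prime: 2 · 3² = 18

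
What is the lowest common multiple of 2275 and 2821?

gcd first: 2821 = 1·2275 + 546; 2275 = 4·546 + 91; 546 = 6·91 + 0 → gcd = 91
lcm = 2275·2821/gcd = 6417775/91 = 70525

70525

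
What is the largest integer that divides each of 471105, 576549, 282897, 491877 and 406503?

471105 = 3² · 5 · 19² · 29; 576549 = 3² · 29 · 47²; 282897 = 3² · 17 · 43²; 491877 = 3² · 31 · 41 · 43; 406503 = 3² · 31² · 47
gcd takes min exponent of each prime: 3² = 9

9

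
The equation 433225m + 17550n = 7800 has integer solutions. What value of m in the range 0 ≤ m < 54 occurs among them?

gcd(433225, 17550) = 325 (Euclid: 433225 = 24·17550 + 12025; 17550 = 1·12025 + 5525; 12025 = 2·5525 + 975; 5525 = 5·975 + 650; 975 = 1·650 + 325; 650 = 2·325 + 0), and 325 | 7800.
Extended Euclid: 433225·(19) + 17550·(-469) = 325. Scale by 24: m₀ = 456.
General solution m = m₀ + 54t; reducing mod 54 gives m = 24 (and n = -592).

24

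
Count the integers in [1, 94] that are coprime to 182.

Prime factors of 182: 2, 7, 13. Count integers ≤ 94 divisible by none of them.
By inclusion–exclusion: 94 − ⌊94/2⌋ − ⌊94/7⌋ − ⌊94/13⌋ + ⌊94/14⌋ + ⌊94/26⌋ + ⌊94/91⌋ − ⌊94/182⌋ = 37.

37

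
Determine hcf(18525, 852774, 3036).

3

gcd(18525, 852774): 852774 = 46·18525 + 624; 18525 = 29·624 + 429; 624 = 1·429 + 195; 429 = 2·195 + 39; 195 = 5·39 + 0 → 39
gcd(39, 3036): 3036 = 77·39 + 33; 39 = 1·33 + 6; 33 = 5·6 + 3; 6 = 2·3 + 0 → 3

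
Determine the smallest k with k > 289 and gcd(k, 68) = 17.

323

gcd(k, 68) = 17 forces 17 | k; write k = 17s. Then gcd(17s, 17·4) = 17·gcd(s, 4), so need gcd(s, 4) = 1.
17s > 289 gives s ≥ 18. The least s ≥ 18 coprime to 4 is 19, so k = 17·19 = 323.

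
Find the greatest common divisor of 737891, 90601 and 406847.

49

737891 = 7² · 11 · 37²; 90601 = 7² · 43²; 406847 = 7² · 19² · 23
gcd takes min exponent of each prime: 7² = 49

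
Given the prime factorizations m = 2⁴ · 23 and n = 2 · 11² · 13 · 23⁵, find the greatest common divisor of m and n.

46

min exponent per shared prime: 2 · 23 = 46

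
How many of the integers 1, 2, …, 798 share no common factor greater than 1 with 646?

Prime factors of 646: 2, 17, 19. Count integers ≤ 798 divisible by none of them.
By inclusion–exclusion: 798 − ⌊798/2⌋ − ⌊798/17⌋ − ⌊798/19⌋ + ⌊798/34⌋ + ⌊798/38⌋ + ⌊798/323⌋ − ⌊798/646⌋ = 356.

356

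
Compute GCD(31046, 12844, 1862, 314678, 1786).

gcd(31046, 12844): 31046 = 2·12844 + 5358; 12844 = 2·5358 + 2128; 5358 = 2·2128 + 1102; 2128 = 1·1102 + 1026; 1102 = 1·1026 + 76; 1026 = 13·76 + 38; 76 = 2·38 + 0 → 38
gcd(38, 1862): 1862 = 49·38 + 0 → 38
gcd(38, 314678): 314678 = 8281·38 + 0 → 38
gcd(38, 1786): 1786 = 47·38 + 0 → 38

38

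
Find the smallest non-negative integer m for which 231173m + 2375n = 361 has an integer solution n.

57

Euclid: 231173 = 97·2375 + 798; 2375 = 2·798 + 779; 798 = 1·779 + 19; 779 = 41·19 + 0 → gcd = 19; 361 = 19·19.
Back-substitution yields 231173·(3) + 2375·(-292) = 19, so one solution is m = 3·19 = 57, n = -292·19 = -5548.
Solutions in m differ by 2375/19 = 125; the one in [0, 125) is 57 mod 125 = 57.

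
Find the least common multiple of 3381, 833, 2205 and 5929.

3381 = 3 · 7² · 23; 833 = 7² · 17; 2205 = 3² · 5 · 7²; 5929 = 7² · 11²
lcm takes max exponent of each prime: 3² · 5 · 7² · 11² · 17 · 23 = 104320755

104320755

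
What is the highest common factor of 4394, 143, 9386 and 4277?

13

4394 = 2 · 13³; 143 = 11 · 13; 9386 = 2 · 13 · 19²; 4277 = 7 · 13 · 47
gcd takes min exponent of each prime: 13 = 13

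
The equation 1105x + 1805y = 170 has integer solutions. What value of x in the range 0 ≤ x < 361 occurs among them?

139

Reduce mod 1805: 1105x ≡ 170 (mod 1805). With g = gcd(1105, 1805) = 5 dividing 170, divide through: 221x ≡ 34 (mod 361).
Since gcd(221, 361) = 1, x ≡ 34·(221)⁻¹ ≡ 139 (mod 361). Smallest non-negative: 139.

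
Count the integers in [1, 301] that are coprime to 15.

15 = 3·5. Inclusion–exclusion on these primes:
301 − ⌊301/3⌋ − ⌊301/5⌋ + ⌊301/15⌋ = 161

161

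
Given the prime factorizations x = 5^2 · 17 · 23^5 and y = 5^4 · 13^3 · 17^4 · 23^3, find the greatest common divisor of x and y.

5170975

min exponent per shared prime: 5^2 · 17 · 23^3 = 5170975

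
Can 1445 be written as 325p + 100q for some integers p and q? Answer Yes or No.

By Bézout, 325p + 100q = 1445 has integer solutions iff gcd(325, 100) | 1445.
Euclid: 325 = 3·100 + 25; 100 = 4·25 + 0. gcd = 25; 1445 mod 25 = 20. No.

No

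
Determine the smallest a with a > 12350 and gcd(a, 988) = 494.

988 = 494·2. Any a with gcd(a, 988) = 494 is a multiple of 494, say 494s, with s coprime to 2.
Need s > 12350/494, so s ≥ 26. First s ≥ 26 with gcd(s, 2) = 1 is s = 27. Thus a = 494·27 = 13338.

13338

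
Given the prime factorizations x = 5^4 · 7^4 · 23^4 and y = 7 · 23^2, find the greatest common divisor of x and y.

3703

min exponent per shared prime: 7 · 23^2 = 3703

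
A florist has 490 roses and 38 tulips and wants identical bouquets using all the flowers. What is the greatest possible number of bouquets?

490 = 2 · 5 · 7²
38 = 2 · 19
Common: 2 = 2

2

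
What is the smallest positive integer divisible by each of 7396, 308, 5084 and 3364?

608736263212

7396 = 2² · 43²; 308 = 2² · 7 · 11; 5084 = 2² · 31 · 41; 3364 = 2² · 29²
lcm takes max exponent of each prime: 2² · 7 · 11 · 29² · 31 · 41 · 43² = 608736263212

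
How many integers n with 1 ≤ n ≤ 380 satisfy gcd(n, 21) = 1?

218

21 = 3·7. Inclusion–exclusion on these primes:
380 − ⌊380/3⌋ − ⌊380/7⌋ + ⌊380/21⌋ = 218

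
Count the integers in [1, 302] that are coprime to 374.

Prime factors of 374: 2, 11, 17. Count integers ≤ 302 divisible by none of them.
By inclusion–exclusion: 302 − ⌊302/2⌋ − ⌊302/11⌋ − ⌊302/17⌋ + ⌊302/22⌋ + ⌊302/34⌋ + ⌊302/187⌋ − ⌊302/374⌋ = 129.

129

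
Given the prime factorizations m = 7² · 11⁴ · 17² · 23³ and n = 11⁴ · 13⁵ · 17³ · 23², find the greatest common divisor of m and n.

min exponent per shared prime: 11⁴ · 17² · 23² = 2238330721

2238330721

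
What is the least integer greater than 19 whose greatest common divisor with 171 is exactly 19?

38

Multiples of 19 above 19: 19·2, 19·3, … . Need the cofactor coprime to 171/19 = 9.
Checking s = 2, 3, … the first with gcd(s, 9) = 1 is s = 2, giving 38.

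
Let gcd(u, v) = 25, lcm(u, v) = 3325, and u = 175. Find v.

475

u·v = gcd·lcm = 25·3325 = 83125, so v = 83125/175 = 475.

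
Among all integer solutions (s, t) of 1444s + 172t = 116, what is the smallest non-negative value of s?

27

Reduce mod 172: 1444s ≡ 116 (mod 172). With g = gcd(1444, 172) = 4 dividing 116, divide through: 361s ≡ 29 (mod 43).
Since gcd(361, 43) = 1, s ≡ 29·(361)⁻¹ ≡ 27 (mod 43). Smallest non-negative: 27.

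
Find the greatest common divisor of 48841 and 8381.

289

48841 = 13² · 17²
8381 = 17² · 29
Common: 17² = 289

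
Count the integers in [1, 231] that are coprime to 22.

105

Prime factors of 22: 2, 11. Count integers ≤ 231 divisible by none of them.
By inclusion–exclusion: 231 − ⌊231/2⌋ − ⌊231/11⌋ + ⌊231/22⌋ = 105.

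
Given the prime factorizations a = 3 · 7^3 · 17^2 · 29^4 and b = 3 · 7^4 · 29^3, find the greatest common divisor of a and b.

25096281

min exponent per shared prime: 3 · 7^3 · 29^3 = 25096281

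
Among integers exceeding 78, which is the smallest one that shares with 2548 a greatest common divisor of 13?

117

gcd(t, 2548) = 13 forces 13 | t; write t = 13s. Then gcd(13s, 13·196) = 13·gcd(s, 196), so need gcd(s, 196) = 1.
13s > 78 gives s ≥ 7. The least s ≥ 7 coprime to 196 is 9, so t = 13·9 = 117.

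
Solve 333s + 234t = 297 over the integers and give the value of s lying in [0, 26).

3

Euclid: 333 = 1·234 + 99; 234 = 2·99 + 36; 99 = 2·36 + 27; 36 = 1·27 + 9; 27 = 3·9 + 0 → gcd = 9; 297 = 9·33.
Back-substitution yields 333·(-7) + 234·(10) = 9, so one solution is s = -7·33 = -231, t = 10·33 = 330.
Solutions in s differ by 234/9 = 26; the one in [0, 26) is -231 mod 26 = 3.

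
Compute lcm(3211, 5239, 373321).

3211 = 13² · 19; 5239 = 13² · 31; 373321 = 13² · 47²
lcm takes max exponent of each prime: 13² · 19 · 31 · 47² = 219886069

219886069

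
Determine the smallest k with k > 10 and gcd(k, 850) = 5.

15

850 = 5·170. Any k with gcd(k, 850) = 5 is a multiple of 5, say 5s, with s coprime to 170.
Need s > 10/5, so s ≥ 3. First s ≥ 3 with gcd(s, 170) = 1 is s = 3. Thus k = 5·3 = 15.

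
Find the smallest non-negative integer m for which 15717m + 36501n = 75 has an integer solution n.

1628

Reduce mod 36501: 15717m ≡ 75 (mod 36501). With g = gcd(15717, 36501) = 3 dividing 75, divide through: 5239m ≡ 25 (mod 12167).
Since gcd(5239, 12167) = 1, m ≡ 25·(5239)⁻¹ ≡ 1628 (mod 12167). Smallest non-negative: 1628.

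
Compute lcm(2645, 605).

320045

gcd first: 2645 = 4·605 + 225; 605 = 2·225 + 155; 225 = 1·155 + 70; 155 = 2·70 + 15; 70 = 4·15 + 10; 15 = 1·10 + 5; 10 = 2·5 + 0 → gcd = 5
lcm = 2645·605/gcd = 1600225/5 = 320045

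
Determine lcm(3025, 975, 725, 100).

13685100

3025 = 5² · 11²; 975 = 3 · 5² · 13; 725 = 5² · 29; 100 = 2² · 5²
lcm takes max exponent of each prime: 2² · 3 · 5² · 11² · 13 · 29 = 13685100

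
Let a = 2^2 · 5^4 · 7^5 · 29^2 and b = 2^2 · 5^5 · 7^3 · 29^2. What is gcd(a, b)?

721157500

min exponent per shared prime: 2^2 · 5^4 · 7^3 · 29^2 = 721157500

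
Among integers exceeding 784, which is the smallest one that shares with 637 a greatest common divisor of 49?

833

Multiples of 49 above 784: 49·17, 49·18, … . Need the cofactor coprime to 637/49 = 13.
Checking s = 17, 18, … the first with gcd(s, 13) = 1 is s = 17, giving 833.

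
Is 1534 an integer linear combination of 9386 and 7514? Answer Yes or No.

gcd(9386, 7514): 9386 = 1·7514 + 1872; 7514 = 4·1872 + 26; 1872 = 72·26 + 0 → 26
26 divides 1534, so a solution exists.

Yes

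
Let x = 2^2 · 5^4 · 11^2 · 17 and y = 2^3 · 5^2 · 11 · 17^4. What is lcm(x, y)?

max exponent per prime: 2^3 · 5^4 · 11^2 · 17^4 = 50530205000

50530205000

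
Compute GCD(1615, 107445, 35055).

gcd(1615, 107445): 107445 = 66·1615 + 855; 1615 = 1·855 + 760; 855 = 1·760 + 95; 760 = 8·95 + 0 → 95
gcd(95, 35055): 35055 = 369·95 + 0 → 95

95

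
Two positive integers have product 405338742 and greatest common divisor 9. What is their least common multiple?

45037638

For any two positive integers, gcd × lcm equals their product. Hence lcm = 405338742 / 9 = 45037638.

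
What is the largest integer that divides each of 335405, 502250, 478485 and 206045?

245

335405 = 5 · 7² · 37²; 502250 = 2 · 5³ · 7² · 41; 478485 = 3² · 5 · 7³ · 31; 206045 = 5 · 7² · 29²
gcd takes min exponent of each prime: 5 · 7² = 245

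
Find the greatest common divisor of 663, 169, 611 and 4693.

gcd(663, 169): 663 = 3·169 + 156; 169 = 1·156 + 13; 156 = 12·13 + 0 → 13
gcd(13, 611): 611 = 47·13 + 0 → 13
gcd(13, 4693): 4693 = 361·13 + 0 → 13

13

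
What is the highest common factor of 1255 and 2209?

1255 = 5 · 251
2209 = 47²
Common: 1 = 1

1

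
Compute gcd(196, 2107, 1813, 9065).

gcd(196, 2107): 2107 = 10·196 + 147; 196 = 1·147 + 49; 147 = 3·49 + 0 → 49
gcd(49, 1813): 1813 = 37·49 + 0 → 49
gcd(49, 9065): 9065 = 185·49 + 0 → 49

49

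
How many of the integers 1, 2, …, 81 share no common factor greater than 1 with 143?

68

Prime factors of 143: 11, 13. Count integers ≤ 81 divisible by none of them.
By inclusion–exclusion: 81 − ⌊81/11⌋ − ⌊81/13⌋ + ⌊81/143⌋ = 68.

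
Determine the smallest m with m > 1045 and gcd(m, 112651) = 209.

Multiples of 209 above 1045: 209·6, 209·7, … . Need the cofactor coprime to 112651/209 = 539.
Checking s = 6, 7, … the first with gcd(s, 539) = 1 is s = 6, giving 1254.

1254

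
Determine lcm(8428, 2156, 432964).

8428 = 2² · 7² · 43; 2156 = 2² · 7² · 11; 432964 = 2² · 7² · 47²
lcm takes max exponent of each prime: 2² · 7² · 11 · 43 · 47² = 204791972

204791972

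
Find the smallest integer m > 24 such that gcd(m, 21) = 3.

Multiples of 3 above 24: 3·9, 3·10, … . Need the cofactor coprime to 21/3 = 7.
Checking s = 9, 10, … the first with gcd(s, 7) = 1 is s = 9, giving 27.

27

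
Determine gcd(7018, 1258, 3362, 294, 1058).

gcd(7018, 1258): 7018 = 5·1258 + 728; 1258 = 1·728 + 530; 728 = 1·530 + 198; 530 = 2·198 + 134; 198 = 1·134 + 64; 134 = 2·64 + 6; 64 = 10·6 + 4; 6 = 1·4 + 2; 4 = 2·2 + 0 → 2
gcd(2, 3362): 3362 = 1681·2 + 0 → 2
gcd(2, 294): 294 = 147·2 + 0 → 2
gcd(2, 1058): 1058 = 529·2 + 0 → 2

2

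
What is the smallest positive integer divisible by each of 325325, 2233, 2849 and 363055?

325325 = 5² · 7 · 11 · 13²; 2233 = 7 · 11 · 29; 2849 = 7 · 11 · 37; 363055 = 5 · 7 · 11 · 23 · 41
lcm takes max exponent of each prime: 5² · 7 · 11 · 13² · 23 · 29 · 37 · 41 = 329176522675

329176522675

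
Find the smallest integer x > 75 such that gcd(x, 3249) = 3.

3249 = 3·1083. Any x with gcd(x, 3249) = 3 is a multiple of 3, say 3s, with s coprime to 1083.
Need s > 75/3, so s ≥ 26. First s ≥ 26 with gcd(s, 1083) = 1 is s = 26. Thus x = 3·26 = 78.

78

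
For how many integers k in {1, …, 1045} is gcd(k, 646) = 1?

466

Prime factors of 646: 2, 17, 19. Count integers ≤ 1045 divisible by none of them.
By inclusion–exclusion: 1045 − ⌊1045/2⌋ − ⌊1045/17⌋ − ⌊1045/19⌋ + ⌊1045/34⌋ + ⌊1045/38⌋ + ⌊1045/323⌋ − ⌊1045/646⌋ = 466.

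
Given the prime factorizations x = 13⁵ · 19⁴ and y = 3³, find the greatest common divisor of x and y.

1

min exponent per shared prime: (none) = 1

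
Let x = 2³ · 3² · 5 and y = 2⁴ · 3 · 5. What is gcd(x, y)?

120

min exponent per shared prime: 2³ · 3 · 5 = 120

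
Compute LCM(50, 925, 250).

9250

50 = 2 · 5²; 925 = 5² · 37; 250 = 2 · 5³
lcm takes max exponent of each prime: 2 · 5³ · 37 = 9250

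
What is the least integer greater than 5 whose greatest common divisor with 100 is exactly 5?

100 = 5·20. Any k with gcd(k, 100) = 5 is a multiple of 5, say 5s, with s coprime to 20.
Need s > 5/5, so s ≥ 2. First s ≥ 2 with gcd(s, 20) = 1 is s = 3. Thus k = 5·3 = 15.

15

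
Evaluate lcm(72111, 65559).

gcd first: 72111 = 1·65559 + 6552; 65559 = 10·6552 + 39; 6552 = 168·39 + 0 → gcd = 39
lcm = 72111·65559/gcd = 4727525049/39 = 121218591

121218591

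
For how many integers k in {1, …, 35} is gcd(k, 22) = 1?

16

Prime factors of 22: 2, 11. Count integers ≤ 35 divisible by none of them.
By inclusion–exclusion: 35 − ⌊35/2⌋ − ⌊35/11⌋ + ⌊35/22⌋ = 16.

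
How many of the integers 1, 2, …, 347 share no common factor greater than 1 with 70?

119

Prime factors of 70: 2, 5, 7. Count integers ≤ 347 divisible by none of them.
By inclusion–exclusion: 347 − ⌊347/2⌋ − ⌊347/5⌋ − ⌊347/7⌋ + ⌊347/10⌋ + ⌊347/14⌋ + ⌊347/35⌋ − ⌊347/70⌋ = 119.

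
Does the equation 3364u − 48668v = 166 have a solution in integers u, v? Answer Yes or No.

No

gcd(3364, 48668): 48668 = 14·3364 + 1572; 3364 = 2·1572 + 220; 1572 = 7·220 + 32; 220 = 6·32 + 28; 32 = 1·28 + 4; 28 = 7·4 + 0 → 4
4 does not divide 166, so a solution does not exist.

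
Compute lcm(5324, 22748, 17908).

9258436

5324 = 2² · 11³; 22748 = 2² · 11² · 47; 17908 = 2² · 11² · 37
lcm takes max exponent of each prime: 2² · 11³ · 37 · 47 = 9258436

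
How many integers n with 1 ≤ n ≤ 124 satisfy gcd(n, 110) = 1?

45

110 = 2·5·11. Inclusion–exclusion on these primes:
124 − ⌊124/2⌋ − ⌊124/5⌋ − ⌊124/11⌋ + ⌊124/10⌋ + ⌊124/22⌋ + ⌊124/55⌋ − ⌊124/110⌋ = 45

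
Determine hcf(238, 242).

Euclid: 242 = 1·238 + 4; 238 = 59·4 + 2; 4 = 2·2 + 0. Last nonzero remainder: 2.

2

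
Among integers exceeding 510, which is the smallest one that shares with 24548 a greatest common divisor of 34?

Multiples of 34 above 510: 34·16, 34·17, … . Need the cofactor coprime to 24548/34 = 722.
Checking s = 16, 17, … the first with gcd(s, 722) = 1 is s = 17, giving 578.

578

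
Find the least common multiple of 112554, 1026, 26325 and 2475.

112554 = 2 · 3² · 13² · 37; 1026 = 2 · 3³ · 19; 26325 = 3⁴ · 5² · 13; 2475 = 3² · 5² · 11
lcm takes max exponent of each prime: 2 · 3⁴ · 5² · 11 · 13² · 19 · 37 = 5292851850

5292851850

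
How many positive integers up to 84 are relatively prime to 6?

Prime factors of 6: 2, 3. Count integers ≤ 84 divisible by none of them.
By inclusion–exclusion: 84 − ⌊84/2⌋ − ⌊84/3⌋ + ⌊84/6⌋ = 28.

28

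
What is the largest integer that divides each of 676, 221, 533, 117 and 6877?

13

gcd(676, 221): 676 = 3·221 + 13; 221 = 17·13 + 0 → 13
gcd(13, 533): 533 = 41·13 + 0 → 13
gcd(13, 117): 117 = 9·13 + 0 → 13
gcd(13, 6877): 6877 = 529·13 + 0 → 13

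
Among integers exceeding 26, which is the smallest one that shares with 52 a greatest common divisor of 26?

52 = 26·2. Any t with gcd(t, 52) = 26 is a multiple of 26, say 26s, with s coprime to 2.
Need s > 26/26, so s ≥ 2. First s ≥ 2 with gcd(s, 2) = 1 is s = 3. Thus t = 26·3 = 78.

78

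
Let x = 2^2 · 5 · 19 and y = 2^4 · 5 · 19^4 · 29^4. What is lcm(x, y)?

max exponent per prime: 2^4 · 5 · 19^4 · 29^4 = 7373885376080

7373885376080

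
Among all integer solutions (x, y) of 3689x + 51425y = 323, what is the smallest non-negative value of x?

1882

Euclid: 51425 = 13·3689 + 3468; 3689 = 1·3468 + 221; 3468 = 15·221 + 153; 221 = 1·153 + 68; 153 = 2·68 + 17; 68 = 4·17 + 0 → gcd = 17; 323 = 17·19.
Back-substitution yields 3689·(-697) + 51425·(50) = 17, so one solution is x = -697·19 = -13243, y = 50·19 = 950.
Solutions in x differ by 51425/17 = 3025; the one in [0, 3025) is -13243 mod 3025 = 1882.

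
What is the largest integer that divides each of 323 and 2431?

Euclid: 2431 = 7·323 + 170; 323 = 1·170 + 153; 170 = 1·153 + 17; 153 = 9·17 + 0. Last nonzero remainder: 17.

17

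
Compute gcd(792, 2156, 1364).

44

gcd(792, 2156): 2156 = 2·792 + 572; 792 = 1·572 + 220; 572 = 2·220 + 132; 220 = 1·132 + 88; 132 = 1·88 + 44; 88 = 2·44 + 0 → 44
gcd(44, 1364): 1364 = 31·44 + 0 → 44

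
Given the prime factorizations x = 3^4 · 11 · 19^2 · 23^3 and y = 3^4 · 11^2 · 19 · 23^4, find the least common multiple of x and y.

max exponent per prime: 3^4 · 11^2 · 19^2 · 23^4 = 990122512401

990122512401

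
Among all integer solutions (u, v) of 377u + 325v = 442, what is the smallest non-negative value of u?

Euclid: 377 = 1·325 + 52; 325 = 6·52 + 13; 52 = 4·13 + 0 → gcd = 13; 442 = 13·34.
Back-substitution yields 377·(-6) + 325·(7) = 13, so one solution is u = -6·34 = -204, v = 7·34 = 238.
Solutions in u differ by 325/13 = 25; the one in [0, 25) is -204 mod 25 = 21.

21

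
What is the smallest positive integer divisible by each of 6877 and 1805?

6877 = 13 · 23²; 1805 = 5 · 19²
max exponents: 5 · 13 · 19² · 23² = 12412985

12412985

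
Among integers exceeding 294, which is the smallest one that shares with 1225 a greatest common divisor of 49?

343

gcd(t, 1225) = 49 forces 49 | t; write t = 49s. Then gcd(49s, 49·25) = 49·gcd(s, 25), so need gcd(s, 25) = 1.
49s > 294 gives s ≥ 7. The least s ≥ 7 coprime to 25 is 7, so t = 49·7 = 343.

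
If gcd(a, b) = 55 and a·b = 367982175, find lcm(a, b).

6690585

For any two positive integers, gcd × lcm equals their product. Hence lcm = 367982175 / 55 = 6690585.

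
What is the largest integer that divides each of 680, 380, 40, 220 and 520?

680 = 2³ · 5 · 17; 380 = 2² · 5 · 19; 40 = 2³ · 5; 220 = 2² · 5 · 11; 520 = 2³ · 5 · 13
gcd takes min exponent of each prime: 2² · 5 = 20

20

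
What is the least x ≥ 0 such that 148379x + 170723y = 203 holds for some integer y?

23113

Euclid: 170723 = 1·148379 + 22344; 148379 = 6·22344 + 14315; 22344 = 1·14315 + 8029; 14315 = 1·8029 + 6286; 8029 = 1·6286 + 1743; 6286 = 3·1743 + 1057; 1743 = 1·1057 + 686; 1057 = 1·686 + 371; 686 = 1·371 + 315; 371 = 1·315 + 56; 315 = 5·56 + 35; 56 = 1·35 + 21; 35 = 1·21 + 14; 21 = 1·14 + 7; 14 = 2·7 + 0 → gcd = 7; 203 = 7·29.
Back-substitution yields 148379·(9207) + 170723·(-8002) = 7, so one solution is x = 9207·29 = 267003, y = -8002·29 = -232058.
Solutions in x differ by 170723/7 = 24389; the one in [0, 24389) is 267003 mod 24389 = 23113.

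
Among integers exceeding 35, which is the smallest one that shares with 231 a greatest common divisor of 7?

Multiples of 7 above 35: 7·6, 7·7, … . Need the cofactor coprime to 231/7 = 33.
Checking s = 6, 7, … the first with gcd(s, 33) = 1 is s = 7, giving 49.

49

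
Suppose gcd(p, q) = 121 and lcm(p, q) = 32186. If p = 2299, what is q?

1694

Using pq = gcd(p,q)·lcm(p,q) = 121·32186 = 3894506, we get q = 3894506/2299 = 1694.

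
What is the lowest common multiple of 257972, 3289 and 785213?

32580057796

lcm(257972, 3289) = 257972·3289/gcd = 848469908/143 = 5933356
lcm(5933356, 785213) = 5933356·785213/gcd = 4658948264828/143 = 32580057796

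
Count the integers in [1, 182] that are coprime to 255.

93

Prime factors of 255: 3, 5, 17. Count integers ≤ 182 divisible by none of them.
By inclusion–exclusion: 182 − ⌊182/3⌋ − ⌊182/5⌋ − ⌊182/17⌋ + ⌊182/15⌋ + ⌊182/51⌋ + ⌊182/85⌋ − ⌊182/255⌋ = 93.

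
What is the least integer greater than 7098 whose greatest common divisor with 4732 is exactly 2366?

Multiples of 2366 above 7098: 2366·4, 2366·5, … . Need the cofactor coprime to 4732/2366 = 2.
Checking s = 4, 5, … the first with gcd(s, 2) = 1 is s = 5, giving 11830.

11830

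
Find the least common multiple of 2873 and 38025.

646425

gcd first: 38025 = 13·2873 + 676; 2873 = 4·676 + 169; 676 = 4·169 + 0 → gcd = 169
lcm = 2873·38025/gcd = 109245825/169 = 646425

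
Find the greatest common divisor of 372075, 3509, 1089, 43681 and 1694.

121

gcd(372075, 3509): 372075 = 106·3509 + 121; 3509 = 29·121 + 0 → 121
gcd(121, 1089): 1089 = 9·121 + 0 → 121
gcd(121, 43681): 43681 = 361·121 + 0 → 121
gcd(121, 1694): 1694 = 14·121 + 0 → 121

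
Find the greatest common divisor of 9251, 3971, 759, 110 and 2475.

11

gcd(9251, 3971): 9251 = 2·3971 + 1309; 3971 = 3·1309 + 44; 1309 = 29·44 + 33; 44 = 1·33 + 11; 33 = 3·11 + 0 → 11
gcd(11, 759): 759 = 69·11 + 0 → 11
gcd(11, 110): 110 = 10·11 + 0 → 11
gcd(11, 2475): 2475 = 225·11 + 0 → 11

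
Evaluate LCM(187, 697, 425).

lcm(187, 697) = 187·697/gcd = 130339/17 = 7667
lcm(7667, 425) = 7667·425/gcd = 3258475/17 = 191675

191675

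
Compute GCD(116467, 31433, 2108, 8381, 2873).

gcd(116467, 31433): 116467 = 3·31433 + 22168; 31433 = 1·22168 + 9265; 22168 = 2·9265 + 3638; 9265 = 2·3638 + 1989; 3638 = 1·1989 + 1649; 1989 = 1·1649 + 340; 1649 = 4·340 + 289; 340 = 1·289 + 51; 289 = 5·51 + 34; 51 = 1·34 + 17; 34 = 2·17 + 0 → 17
gcd(17, 2108): 2108 = 124·17 + 0 → 17
gcd(17, 8381): 8381 = 493·17 + 0 → 17
gcd(17, 2873): 2873 = 169·17 + 0 → 17

17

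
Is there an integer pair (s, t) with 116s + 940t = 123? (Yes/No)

By Bézout, 116s + 940t = 123 has integer solutions iff gcd(116, 940) | 123.
Euclid: 940 = 8·116 + 12; 116 = 9·12 + 8; 12 = 1·8 + 4; 8 = 2·4 + 0. gcd = 4; 123 mod 4 = 3. No.

No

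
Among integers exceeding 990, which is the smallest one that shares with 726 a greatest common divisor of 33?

Multiples of 33 above 990: 33·31, 33·32, … . Need the cofactor coprime to 726/33 = 22.
Checking s = 31, 32, … the first with gcd(s, 22) = 1 is s = 31, giving 1023.

1023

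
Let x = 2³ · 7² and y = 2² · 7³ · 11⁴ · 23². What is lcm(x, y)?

max exponent per prime: 2³ · 7³ · 11⁴ · 23² = 21252524216

21252524216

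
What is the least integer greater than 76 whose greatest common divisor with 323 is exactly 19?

Multiples of 19 above 76: 19·5, 19·6, … . Need the cofactor coprime to 323/19 = 17.
Checking s = 5, 6, … the first with gcd(s, 17) = 1 is s = 5, giving 95.

95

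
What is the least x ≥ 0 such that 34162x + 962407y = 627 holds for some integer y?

4423

Euclid: 962407 = 28·34162 + 5871; 34162 = 5·5871 + 4807; 5871 = 1·4807 + 1064; 4807 = 4·1064 + 551; 1064 = 1·551 + 513; 551 = 1·513 + 38; 513 = 13·38 + 19; 38 = 2·19 + 0 → gcd = 19; 627 = 19·33.
Back-substitution yields 34162·(-24425) + 962407·(867) = 19, so one solution is x = -24425·33 = -806025, y = 867·33 = 28611.
Solutions in x differ by 962407/19 = 50653; the one in [0, 50653) is -806025 mod 50653 = 4423.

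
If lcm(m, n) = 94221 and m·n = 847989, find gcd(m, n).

gcd·lcm = product, so gcd = 847989/94221 = 9.

9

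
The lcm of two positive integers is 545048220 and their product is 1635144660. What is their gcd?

From gcd × lcm = mn: gcd = 1635144660 / 545048220 = 3.

3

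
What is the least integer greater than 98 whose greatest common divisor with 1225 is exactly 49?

147

Multiples of 49 above 98: 49·3, 49·4, … . Need the cofactor coprime to 1225/49 = 25.
Checking s = 3, 4, … the first with gcd(s, 25) = 1 is s = 3, giving 147.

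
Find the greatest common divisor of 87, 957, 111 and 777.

87 = 3 · 29; 957 = 3 · 11 · 29; 111 = 3 · 37; 777 = 3 · 7 · 37
gcd takes min exponent of each prime: 3 = 3

3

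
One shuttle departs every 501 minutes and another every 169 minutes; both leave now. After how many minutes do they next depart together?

501 = 3 · 167; 169 = 13²
max exponents: 3 · 13² · 167 = 84669

84669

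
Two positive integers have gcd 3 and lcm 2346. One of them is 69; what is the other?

Using uv = gcd(u,v)·lcm(u,v) = 3·2346 = 7038, we get v = 7038/69 = 102.

102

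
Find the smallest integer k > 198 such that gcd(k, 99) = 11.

209

Multiples of 11 above 198: 11·19, 11·20, … . Need the cofactor coprime to 99/11 = 9.
Checking s = 19, 20, … the first with gcd(s, 9) = 1 is s = 19, giving 209.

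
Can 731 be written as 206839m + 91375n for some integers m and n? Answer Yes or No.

Yes

By Bézout, 206839m + 91375n = 731 has integer solutions iff gcd(206839, 91375) | 731.
Euclid: 206839 = 2·91375 + 24089; 91375 = 3·24089 + 19108; 24089 = 1·19108 + 4981; 19108 = 3·4981 + 4165; 4981 = 1·4165 + 816; 4165 = 5·816 + 85; 816 = 9·85 + 51; 85 = 1·51 + 34; 51 = 1·34 + 17; 34 = 2·17 + 0. gcd = 17; 731 mod 17 = 0. Yes.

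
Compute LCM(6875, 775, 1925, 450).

26853750

6875 = 5⁴ · 11; 775 = 5² · 31; 1925 = 5² · 7 · 11; 450 = 2 · 3² · 5²
lcm takes max exponent of each prime: 2 · 3² · 5⁴ · 7 · 11 · 31 = 26853750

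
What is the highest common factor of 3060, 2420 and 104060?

20

3060 = 2² · 3² · 5 · 17; 2420 = 2² · 5 · 11²; 104060 = 2² · 5 · 11² · 43
gcd takes min exponent of each prime: 2² · 5 = 20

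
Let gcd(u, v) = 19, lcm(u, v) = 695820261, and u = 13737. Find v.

Using uv = gcd(u,v)·lcm(u,v) = 19·695820261 = 13220584959, we get v = 13220584959/13737 = 962407.

962407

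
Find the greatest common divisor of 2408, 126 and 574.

14

2408 = 2³ · 7 · 43; 126 = 2 · 3² · 7; 574 = 2 · 7 · 41
gcd takes min exponent of each prime: 2 · 7 = 14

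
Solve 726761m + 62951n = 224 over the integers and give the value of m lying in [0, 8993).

6196

gcd(726761, 62951) = 7 (Euclid: 726761 = 11·62951 + 34300; 62951 = 1·34300 + 28651; 34300 = 1·28651 + 5649; 28651 = 5·5649 + 406; 5649 = 13·406 + 371; 406 = 1·371 + 35; 371 = 10·35 + 21; 35 = 1·21 + 14; 21 = 1·14 + 7; 14 = 2·7 + 0), and 7 | 224.
Extended Euclid: 726761·(3566) + 62951·(-41169) = 7. Scale by 32: m₀ = 114112.
General solution m = m₀ + 8993t; reducing mod 8993 gives m = 6196 (and n = -71532).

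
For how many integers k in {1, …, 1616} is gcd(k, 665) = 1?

Prime factors of 665: 5, 7, 19. Count integers ≤ 1616 divisible by none of them.
By inclusion–exclusion: 1616 − ⌊1616/5⌋ − ⌊1616/7⌋ − ⌊1616/19⌋ + ⌊1616/35⌋ + ⌊1616/95⌋ + ⌊1616/133⌋ − ⌊1616/665⌋ = 1051.

1051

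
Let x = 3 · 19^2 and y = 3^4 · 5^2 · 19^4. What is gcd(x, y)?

1083

min exponent per shared prime: 3 · 19^2 = 1083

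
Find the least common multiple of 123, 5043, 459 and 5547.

1426649571

123 = 3 · 41; 5043 = 3 · 41²; 459 = 3³ · 17; 5547 = 3 · 43²
lcm takes max exponent of each prime: 3³ · 17 · 41² · 43² = 1426649571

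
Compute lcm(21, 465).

21 = 3 · 7; 465 = 3 · 5 · 31
max exponents: 3 · 5 · 7 · 31 = 3255

3255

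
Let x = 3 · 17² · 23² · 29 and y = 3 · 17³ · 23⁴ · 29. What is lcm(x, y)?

max exponent per prime: 3 · 17³ · 23⁴ · 29 = 119612718471

119612718471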